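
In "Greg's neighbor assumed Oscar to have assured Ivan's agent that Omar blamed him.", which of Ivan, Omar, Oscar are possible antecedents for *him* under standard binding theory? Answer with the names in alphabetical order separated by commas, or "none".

*him* is a pronoun; Principle B requires it to be free in its binding domain — the clause headed by 'blamed'.
— Ivan: possessor inside the object DP of the clause headed by 'assured'; does not c-command the pronoun — Principle B does not apply; allowed.
— Omar: subject of the clause headed by 'blamed'; c-commands the pronoun within its binding domain — blocked (Principle B).
— Oscar: subject of the clause headed by 'assured'; c-commands the pronoun but lies outside its binding domain — allowed.

Ivan, Oscar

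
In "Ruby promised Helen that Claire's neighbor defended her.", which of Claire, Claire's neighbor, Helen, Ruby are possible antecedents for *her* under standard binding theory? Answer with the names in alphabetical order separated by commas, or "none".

Claire, Helen, Ruby

*her* is a pronoun; Principle B requires it to be free in its binding domain — the clause headed by 'defended'.
— Claire: possessor inside the subject DP of the clause headed by 'defended'; does not c-command the pronoun — Principle B does not apply; allowed.
— Claire's neighbor: subject of the clause headed by 'defended'; c-commands the pronoun within its binding domain — blocked (Principle B).
— Helen: object of the matrix clause; c-commands the pronoun but lies outside its binding domain — allowed.
— Ruby: subject of the matrix clause; c-commands the pronoun but lies outside its binding domain — allowed.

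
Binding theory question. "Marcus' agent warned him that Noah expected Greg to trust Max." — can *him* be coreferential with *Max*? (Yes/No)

*him* is a pronoun; Principle B requires it to be free in its binding domain — the matrix clause.
— Max: object of the clause headed by 'trust'; is c-commanded by the pronoun; coreference would bind this R-expression — blocked (Principle C).

No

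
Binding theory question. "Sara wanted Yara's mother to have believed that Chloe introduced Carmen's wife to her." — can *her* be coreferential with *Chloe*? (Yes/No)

*her* is a pronoun; Principle B requires it to be free in its binding domain — the clause headed by 'introduced'.
— Chloe: subject of the clause headed by 'introduced'; c-commands the pronoun within its binding domain — blocked (Principle B).

No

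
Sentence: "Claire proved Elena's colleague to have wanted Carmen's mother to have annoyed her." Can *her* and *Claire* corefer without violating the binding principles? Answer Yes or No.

*Claire* is an R-expression; Principle C requires it to be free (not bound by any c-commanding expression).
— her: object of the clause headed by 'annoyed'; the pronoun does not c-command the R-expression — coreference allowed.

Yes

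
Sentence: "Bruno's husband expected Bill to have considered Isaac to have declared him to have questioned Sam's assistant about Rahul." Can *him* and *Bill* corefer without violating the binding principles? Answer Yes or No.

Yes

*Bill* is an R-expression; Principle C requires it to be free (not bound by any c-commanding expression).
— him: subject of the clause headed by 'questioned'; the pronoun does not c-command the R-expression — coreference allowed.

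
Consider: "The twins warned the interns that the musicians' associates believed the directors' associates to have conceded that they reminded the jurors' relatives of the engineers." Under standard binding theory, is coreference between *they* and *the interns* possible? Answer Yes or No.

Yes

*the interns* is an R-expression; Principle C requires it to be free (not bound by any c-commanding expression).
— they: subject of the clause headed by 'reminded'; the pronoun does not c-command the R-expression — coreference allowed.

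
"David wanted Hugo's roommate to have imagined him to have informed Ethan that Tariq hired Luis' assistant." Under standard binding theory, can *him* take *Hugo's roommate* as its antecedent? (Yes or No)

*him* is a pronoun; Principle B requires it to be free in its binding domain — the clause headed by 'imagined'.
— Hugo's roommate: subject of the clause headed by 'imagined'; c-commands the pronoun within its binding domain — blocked (Principle B).

No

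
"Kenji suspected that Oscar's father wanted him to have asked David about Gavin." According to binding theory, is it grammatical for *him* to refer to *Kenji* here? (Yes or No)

Yes

*Kenji* is an R-expression; Principle C requires it to be free (not bound by any c-commanding expression).
— him: subject of the clause headed by 'asked'; the pronoun does not c-command the R-expression — coreference allowed.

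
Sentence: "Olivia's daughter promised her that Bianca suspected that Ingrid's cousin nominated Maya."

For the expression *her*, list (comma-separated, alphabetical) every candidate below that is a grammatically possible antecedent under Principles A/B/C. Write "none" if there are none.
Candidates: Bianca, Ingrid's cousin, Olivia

Olivia

*her* is a pronoun; Principle B requires it to be free in its binding domain — the matrix clause.
— Bianca: subject of the clause headed by 'suspected'; is c-commanded by the pronoun; coreference would bind this R-expression — blocked (Principle C).
— Ingrid's cousin: subject of the clause headed by 'nominated'; is c-commanded by the pronoun; coreference would bind this R-expression — blocked (Principle C).
— Olivia: possessor inside the subject DP of the matrix clause; does not c-command the pronoun — Principle B does not apply; allowed.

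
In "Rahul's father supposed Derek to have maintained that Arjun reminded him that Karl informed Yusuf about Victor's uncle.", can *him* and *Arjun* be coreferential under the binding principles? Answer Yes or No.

*Arjun* is an R-expression; Principle C requires it to be free (not bound by any c-commanding expression).
— him: object of the clause headed by 'reminded'; the R-expression locally c-commands the pronoun — coreference blocked (Principle B on the pronoun).

No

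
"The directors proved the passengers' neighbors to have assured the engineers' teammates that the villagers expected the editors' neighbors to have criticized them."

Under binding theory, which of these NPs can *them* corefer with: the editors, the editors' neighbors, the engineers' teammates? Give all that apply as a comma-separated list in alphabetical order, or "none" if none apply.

*them* is a pronoun; Principle B requires it to be free in its binding domain — the clause headed by 'criticized'.
— the editors: possessor inside the subject DP of the clause headed by 'criticized'; does not c-command the pronoun — Principle B does not apply; allowed.
— the editors' neighbors: subject of the clause headed by 'criticized'; c-commands the pronoun within its binding domain — blocked (Principle B).
— the engineers' teammates: object of the clause headed by 'assured'; c-commands the pronoun but lies outside its binding domain — allowed.

the editors, the engineers' teammates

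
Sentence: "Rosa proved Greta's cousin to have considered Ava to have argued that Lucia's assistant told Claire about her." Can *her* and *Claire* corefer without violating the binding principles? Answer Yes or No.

No

*Claire* is an R-expression; Principle C requires it to be free (not bound by any c-commanding expression).
— her: second object of the clause headed by 'told'; the R-expression locally c-commands the pronoun — coreference blocked (Principle B on the pronoun).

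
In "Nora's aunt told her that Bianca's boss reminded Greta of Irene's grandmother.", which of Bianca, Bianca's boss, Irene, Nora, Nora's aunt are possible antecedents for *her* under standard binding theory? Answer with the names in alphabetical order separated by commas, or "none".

Nora

*her* is a pronoun; Principle B requires it to be free in its binding domain — the matrix clause.
— Bianca: possessor inside the subject DP of the clause headed by 'reminded'; is c-commanded by the pronoun; coreference would bind this R-expression — blocked (Principle C).
— Bianca's boss: subject of the clause headed by 'reminded'; is c-commanded by the pronoun; coreference would bind this R-expression — blocked (Principle C).
— Irene: possessor inside the second object DP of the clause headed by 'reminded'; is c-commanded by the pronoun; coreference would bind this R-expression — blocked (Principle C).
— Nora: possessor inside the subject DP of the matrix clause; does not c-command the pronoun — Principle B does not apply; allowed.
— Nora's aunt: subject of the matrix clause; c-commands the pronoun within its binding domain — blocked (Principle B).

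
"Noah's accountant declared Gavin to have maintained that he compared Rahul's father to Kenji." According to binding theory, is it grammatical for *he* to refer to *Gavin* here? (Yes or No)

*Gavin* is an R-expression; Principle C requires it to be free (not bound by any c-commanding expression).
— he: subject of the clause headed by 'compared'; the pronoun does not c-command the R-expression — coreference allowed.

Yes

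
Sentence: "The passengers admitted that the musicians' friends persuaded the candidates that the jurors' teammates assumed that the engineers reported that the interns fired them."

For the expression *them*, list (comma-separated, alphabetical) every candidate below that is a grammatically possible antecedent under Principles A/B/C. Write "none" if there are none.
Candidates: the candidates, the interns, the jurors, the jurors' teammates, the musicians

*them* is a pronoun; Principle B requires it to be free in its binding domain — the clause headed by 'fired'.
— the candidates: object of the clause headed by 'persuaded'; c-commands the pronoun but lies outside its binding domain — allowed.
— the interns: subject of the clause headed by 'fired'; c-commands the pronoun within its binding domain — blocked (Principle B).
— the jurors: possessor inside the subject DP of the clause headed by 'assumed'; does not c-command the pronoun — Principle B does not apply; allowed.
— the jurors' teammates: subject of the clause headed by 'assumed'; c-commands the pronoun but lies outside its binding domain — allowed.
— the musicians: possessor inside the subject DP of the clause headed by 'persuaded'; does not c-command the pronoun — Principle B does not apply; allowed.

the candidates, the jurors, the jurors' teammates, the musicians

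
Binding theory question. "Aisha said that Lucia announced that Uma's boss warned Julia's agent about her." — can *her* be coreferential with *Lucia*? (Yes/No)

Yes

*her* is a pronoun; Principle B requires it to be free in its binding domain — the clause headed by 'warned'.
— Lucia: subject of the clause headed by 'announced'; c-commands the pronoun but lies outside its binding domain — allowed.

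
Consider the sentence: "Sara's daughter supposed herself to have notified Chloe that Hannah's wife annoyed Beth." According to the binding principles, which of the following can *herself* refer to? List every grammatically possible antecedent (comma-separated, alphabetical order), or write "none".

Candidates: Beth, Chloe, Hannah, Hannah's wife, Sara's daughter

*herself* is a reflexive; Principle A requires it to be bound within its binding domain — the matrix clause.
— Beth: object of the clause headed by 'annoyed'; does not c-command the reflexive — cannot bind it (Principle A).
— Chloe: object of the clause headed by 'notified'; does not c-command the reflexive — cannot bind it (Principle A).
— Hannah: possessor inside the subject DP of the clause headed by 'annoyed'; does not c-command the reflexive — cannot bind it (Principle A).
— Hannah's wife: subject of the clause headed by 'annoyed'; does not c-command the reflexive — cannot bind it (Principle A).
— Sara's daughter: subject of the matrix clause; c-commands the reflexive within its binding domain — allowed (Principle A).

Sara's daughter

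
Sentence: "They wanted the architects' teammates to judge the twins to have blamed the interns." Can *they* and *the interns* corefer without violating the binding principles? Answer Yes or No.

*the interns* is an R-expression; Principle C requires it to be free (not bound by any c-commanding expression).
— they: subject of the matrix clause; the pronoun c-commands the R-expression — coreference blocked (Principle C).

No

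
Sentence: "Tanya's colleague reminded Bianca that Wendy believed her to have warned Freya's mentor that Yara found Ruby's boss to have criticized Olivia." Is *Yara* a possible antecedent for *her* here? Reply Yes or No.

No

*her* is a pronoun; Principle B requires it to be free in its binding domain — the clause headed by 'believed'.
— Yara: subject of the clause headed by 'found'; is c-commanded by the pronoun; coreference would bind this R-expression — blocked (Principle C).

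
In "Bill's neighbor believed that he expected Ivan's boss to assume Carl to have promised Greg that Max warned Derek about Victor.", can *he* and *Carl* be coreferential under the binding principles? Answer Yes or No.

*Carl* is an R-expression; Principle C requires it to be free (not bound by any c-commanding expression).
— he: subject of the clause headed by 'expected'; the pronoun c-commands the R-expression — coreference blocked (Principle C).

No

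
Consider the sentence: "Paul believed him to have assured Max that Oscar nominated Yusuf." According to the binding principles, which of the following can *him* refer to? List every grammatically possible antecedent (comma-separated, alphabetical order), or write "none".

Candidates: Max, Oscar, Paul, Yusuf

none

*him* is a pronoun; Principle B requires it to be free in its binding domain — the matrix clause.
— Max: object of the clause headed by 'assured'; is c-commanded by the pronoun; coreference would bind this R-expression — blocked (Principle C).
— Oscar: subject of the clause headed by 'nominated'; is c-commanded by the pronoun; coreference would bind this R-expression — blocked (Principle C).
— Paul: subject of the matrix clause; c-commands the pronoun within its binding domain — blocked (Principle B).
— Yusuf: object of the clause headed by 'nominated'; is c-commanded by the pronoun; coreference would bind this R-expression — blocked (Principle C).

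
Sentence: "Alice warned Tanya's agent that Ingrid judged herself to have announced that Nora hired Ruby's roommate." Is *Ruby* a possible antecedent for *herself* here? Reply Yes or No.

No

*herself* is a reflexive; Principle A requires it to be bound within its binding domain — the clause headed by 'judged'.
— Ruby: possessor inside the object DP of the clause headed by 'hired'; does not c-command the reflexive — cannot bind it (Principle A).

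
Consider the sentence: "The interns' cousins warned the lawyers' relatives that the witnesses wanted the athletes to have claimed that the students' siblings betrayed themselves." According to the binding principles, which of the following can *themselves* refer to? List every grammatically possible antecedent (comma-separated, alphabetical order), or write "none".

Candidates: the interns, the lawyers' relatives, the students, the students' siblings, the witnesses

the students' siblings

*themselves* is a reflexive; Principle A requires it to be bound within its binding domain — the clause headed by 'betrayed'.
— the interns: possessor inside the subject DP of the matrix clause; does not c-command the reflexive — cannot bind it (Principle A).
— the lawyers' relatives: object of the matrix clause; c-commands the reflexive but lies outside its binding domain — cannot bind it (Principle A).
— the students: possessor inside the subject DP of the clause headed by 'betrayed'; does not c-command the reflexive — cannot bind it (Principle A).
— the students' siblings: subject of the clause headed by 'betrayed'; c-commands the reflexive within its binding domain — allowed (Principle A).
— the witnesses: subject of the clause headed by 'wanted'; c-commands the reflexive but lies outside its binding domain — cannot bind it (Principle A).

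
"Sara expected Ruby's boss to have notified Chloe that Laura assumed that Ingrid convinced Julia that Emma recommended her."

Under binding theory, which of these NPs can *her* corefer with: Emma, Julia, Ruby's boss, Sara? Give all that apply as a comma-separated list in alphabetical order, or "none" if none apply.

*her* is a pronoun; Principle B requires it to be free in its binding domain — the clause headed by 'recommended'.
— Emma: subject of the clause headed by 'recommended'; c-commands the pronoun within its binding domain — blocked (Principle B).
— Julia: object of the clause headed by 'convinced'; c-commands the pronoun but lies outside its binding domain — allowed.
— Ruby's boss: subject of the clause headed by 'notified'; c-commands the pronoun but lies outside its binding domain — allowed.
— Sara: subject of the matrix clause; c-commands the pronoun but lies outside its binding domain — allowed.

Julia, Ruby's boss, Sara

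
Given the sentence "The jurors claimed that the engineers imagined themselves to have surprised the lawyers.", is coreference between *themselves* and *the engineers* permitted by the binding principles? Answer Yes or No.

*themselves* is a reflexive; Principle A requires it to be bound within its binding domain — the clause headed by 'imagined'.
— the engineers: subject of the clause headed by 'imagined'; c-commands the reflexive within its binding domain — allowed (Principle A).

Yes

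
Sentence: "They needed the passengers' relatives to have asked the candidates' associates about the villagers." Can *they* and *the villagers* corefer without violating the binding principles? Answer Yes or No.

No

*the villagers* is an R-expression; Principle C requires it to be free (not bound by any c-commanding expression).
— they: subject of the matrix clause; the pronoun c-commands the R-expression — coreference blocked (Principle C).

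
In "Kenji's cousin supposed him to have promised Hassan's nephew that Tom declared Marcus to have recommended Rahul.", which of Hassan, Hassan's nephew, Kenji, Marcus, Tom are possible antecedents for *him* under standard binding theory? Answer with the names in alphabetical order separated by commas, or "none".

Kenji

*him* is a pronoun; Principle B requires it to be free in its binding domain — the matrix clause.
— Hassan: possessor inside the object DP of the clause headed by 'promised'; is c-commanded by the pronoun; coreference would bind this R-expression — blocked (Principle C).
— Hassan's nephew: object of the clause headed by 'promised'; is c-commanded by the pronoun; coreference would bind this R-expression — blocked (Principle C).
— Kenji: possessor inside the subject DP of the matrix clause; does not c-command the pronoun — Principle B does not apply; allowed.
— Marcus: subject of the clause headed by 'recommended'; is c-commanded by the pronoun; coreference would bind this R-expression — blocked (Principle C).
— Tom: subject of the clause headed by 'declared'; is c-commanded by the pronoun; coreference would bind this R-expression — blocked (Principle C).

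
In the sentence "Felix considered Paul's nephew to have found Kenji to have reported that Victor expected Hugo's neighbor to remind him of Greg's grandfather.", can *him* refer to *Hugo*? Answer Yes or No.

*him* is a pronoun; Principle B requires it to be free in its binding domain — the clause headed by 'remind'.
— Hugo: possessor inside the subject DP of the clause headed by 'remind'; does not c-command the pronoun — Principle B does not apply; allowed.

Yes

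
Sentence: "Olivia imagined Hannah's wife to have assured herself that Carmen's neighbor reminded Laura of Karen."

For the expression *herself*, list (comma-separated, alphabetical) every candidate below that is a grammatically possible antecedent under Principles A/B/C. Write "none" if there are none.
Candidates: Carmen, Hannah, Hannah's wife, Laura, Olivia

*herself* is a reflexive; Principle A requires it to be bound within its binding domain — the clause headed by 'assured'.
— Carmen: possessor inside the subject DP of the clause headed by 'reminded'; does not c-command the reflexive — cannot bind it (Principle A).
— Hannah: possessor inside the subject DP of the clause headed by 'assured'; does not c-command the reflexive — cannot bind it (Principle A).
— Hannah's wife: subject of the clause headed by 'assured'; c-commands the reflexive within its binding domain — allowed (Principle A).
— Laura: object of the clause headed by 'reminded'; does not c-command the reflexive — cannot bind it (Principle A).
— Olivia: subject of the matrix clause; c-commands the reflexive but lies outside its binding domain — cannot bind it (Principle A).

Hannah's wife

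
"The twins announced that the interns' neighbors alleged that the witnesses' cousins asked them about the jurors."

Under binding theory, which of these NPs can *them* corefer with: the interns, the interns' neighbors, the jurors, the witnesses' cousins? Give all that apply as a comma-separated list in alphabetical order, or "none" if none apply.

the interns, the interns' neighbors

*them* is a pronoun; Principle B requires it to be free in its binding domain — the clause headed by 'asked'.
— the interns: possessor inside the subject DP of the clause headed by 'alleged'; does not c-command the pronoun — Principle B does not apply; allowed.
— the interns' neighbors: subject of the clause headed by 'alleged'; c-commands the pronoun but lies outside its binding domain — allowed.
— the jurors: second object of the clause headed by 'asked'; is c-commanded by the pronoun; coreference would bind this R-expression — blocked (Principle C).
— the witnesses' cousins: subject of the clause headed by 'asked'; c-commands the pronoun within its binding domain — blocked (Principle B).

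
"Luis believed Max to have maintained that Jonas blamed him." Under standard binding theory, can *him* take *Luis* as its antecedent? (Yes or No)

Yes

*him* is a pronoun; Principle B requires it to be free in its binding domain — the clause headed by 'blamed'.
— Luis: subject of the matrix clause; c-commands the pronoun but lies outside its binding domain — allowed.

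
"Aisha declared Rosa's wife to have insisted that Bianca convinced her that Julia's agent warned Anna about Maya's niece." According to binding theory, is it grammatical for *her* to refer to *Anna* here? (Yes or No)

No

*Anna* is an R-expression; Principle C requires it to be free (not bound by any c-commanding expression).
— her: object of the clause headed by 'convinced'; the pronoun c-commands the R-expression — coreference blocked (Principle C).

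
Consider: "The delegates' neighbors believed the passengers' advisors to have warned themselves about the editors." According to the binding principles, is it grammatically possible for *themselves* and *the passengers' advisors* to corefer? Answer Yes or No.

*themselves* is a reflexive; Principle A requires it to be bound within its binding domain — the clause headed by 'warned'.
— the passengers' advisors: subject of the clause headed by 'warned'; c-commands the reflexive within its binding domain — allowed (Principle A).

Yes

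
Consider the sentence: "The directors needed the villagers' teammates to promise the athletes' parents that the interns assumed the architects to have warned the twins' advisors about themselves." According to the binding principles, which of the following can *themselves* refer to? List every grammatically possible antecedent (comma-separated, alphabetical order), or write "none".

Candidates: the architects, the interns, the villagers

the architects

*themselves* is a reflexive; Principle A requires it to be bound within its binding domain — the clause headed by 'warned'.
— the architects: subject of the clause headed by 'warned'; c-commands the reflexive within its binding domain — allowed (Principle A).
— the interns: subject of the clause headed by 'assumed'; c-commands the reflexive but lies outside its binding domain — cannot bind it (Principle A).
— the villagers: possessor inside the subject DP of the clause headed by 'promise'; does not c-command the reflexive — cannot bind it (Principle A).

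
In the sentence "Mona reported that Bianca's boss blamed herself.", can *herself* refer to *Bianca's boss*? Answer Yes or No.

*herself* is a reflexive; Principle A requires it to be bound within its binding domain — the clause headed by 'blamed'.
— Bianca's boss: subject of the clause headed by 'blamed'; c-commands the reflexive within its binding domain — allowed (Principle A).

Yes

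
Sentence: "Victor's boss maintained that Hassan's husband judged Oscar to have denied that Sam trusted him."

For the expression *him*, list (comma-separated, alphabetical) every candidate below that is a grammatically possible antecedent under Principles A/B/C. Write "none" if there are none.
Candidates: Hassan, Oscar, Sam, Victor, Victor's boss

Hassan, Oscar, Victor, Victor's boss

*him* is a pronoun; Principle B requires it to be free in its binding domain — the clause headed by 'trusted'.
— Hassan: possessor inside the subject DP of the clause headed by 'judged'; does not c-command the pronoun — Principle B does not apply; allowed.
— Oscar: subject of the clause headed by 'denied'; c-commands the pronoun but lies outside its binding domain — allowed.
— Sam: subject of the clause headed by 'trusted'; c-commands the pronoun within its binding domain — blocked (Principle B).
— Victor: possessor inside the subject DP of the matrix clause; does not c-command the pronoun — Principle B does not apply; allowed.
— Victor's boss: subject of the matrix clause; c-commands the pronoun but lies outside its binding domain — allowed.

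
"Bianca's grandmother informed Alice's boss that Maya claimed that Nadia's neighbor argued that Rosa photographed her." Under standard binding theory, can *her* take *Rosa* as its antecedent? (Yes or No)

*her* is a pronoun; Principle B requires it to be free in its binding domain — the clause headed by 'photographed'.
— Rosa: subject of the clause headed by 'photographed'; c-commands the pronoun within its binding domain — blocked (Principle B).

No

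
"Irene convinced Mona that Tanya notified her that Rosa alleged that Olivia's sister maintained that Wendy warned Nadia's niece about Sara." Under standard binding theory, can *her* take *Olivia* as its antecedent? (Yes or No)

No

*her* is a pronoun; Principle B requires it to be free in its binding domain — the clause headed by 'notified'.
— Olivia: possessor inside the subject DP of the clause headed by 'maintained'; is c-commanded by the pronoun; coreference would bind this R-expression — blocked (Principle C).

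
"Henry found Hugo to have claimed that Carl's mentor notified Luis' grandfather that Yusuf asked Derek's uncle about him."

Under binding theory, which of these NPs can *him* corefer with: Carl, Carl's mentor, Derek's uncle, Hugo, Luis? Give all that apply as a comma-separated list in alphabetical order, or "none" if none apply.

*him* is a pronoun; Principle B requires it to be free in its binding domain — the clause headed by 'asked'.
— Carl: possessor inside the subject DP of the clause headed by 'notified'; does not c-command the pronoun — Principle B does not apply; allowed.
— Carl's mentor: subject of the clause headed by 'notified'; c-commands the pronoun but lies outside its binding domain — allowed.
— Derek's uncle: object of the clause headed by 'asked'; c-commands the pronoun within its binding domain — blocked (Principle B).
— Hugo: subject of the clause headed by 'claimed'; c-commands the pronoun but lies outside its binding domain — allowed.
— Luis: possessor inside the object DP of the clause headed by 'notified'; does not c-command the pronoun — Principle B does not apply; allowed.

Carl, Carl's mentor, Hugo, Luis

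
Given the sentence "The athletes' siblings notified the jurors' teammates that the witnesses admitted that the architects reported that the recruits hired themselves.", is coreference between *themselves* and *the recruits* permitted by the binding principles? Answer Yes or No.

*themselves* is a reflexive; Principle A requires it to be bound within its binding domain — the clause headed by 'hired'.
— the recruits: subject of the clause headed by 'hired'; c-commands the reflexive within its binding domain — allowed (Principle A).

Yes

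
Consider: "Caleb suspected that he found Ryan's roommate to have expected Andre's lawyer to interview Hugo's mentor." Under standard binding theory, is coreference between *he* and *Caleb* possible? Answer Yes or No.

Yes

*Caleb* is an R-expression; Principle C requires it to be free (not bound by any c-commanding expression).
— he: subject of the clause headed by 'found'; the pronoun does not c-command the R-expression — coreference allowed.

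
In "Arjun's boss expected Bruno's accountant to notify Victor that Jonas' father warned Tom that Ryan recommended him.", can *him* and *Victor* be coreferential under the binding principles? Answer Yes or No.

Yes

*Victor* is an R-expression; Principle C requires it to be free (not bound by any c-commanding expression).
— him: object of the clause headed by 'recommended'; the pronoun does not c-command the R-expression — coreference allowed.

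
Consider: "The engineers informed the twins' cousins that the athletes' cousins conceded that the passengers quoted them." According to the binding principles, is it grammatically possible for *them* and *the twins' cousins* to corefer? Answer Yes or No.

*them* is a pronoun; Principle B requires it to be free in its binding domain — the clause headed by 'quoted'.
— the twins' cousins: object of the matrix clause; c-commands the pronoun but lies outside its binding domain — allowed.

Yes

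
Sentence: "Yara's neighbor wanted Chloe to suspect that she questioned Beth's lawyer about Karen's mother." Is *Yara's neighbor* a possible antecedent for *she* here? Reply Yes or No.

*she* is a pronoun; Principle B requires it to be free in its binding domain — the clause headed by 'questioned'.
— Yara's neighbor: subject of the matrix clause; c-commands the pronoun but lies outside its binding domain — allowed.

Yes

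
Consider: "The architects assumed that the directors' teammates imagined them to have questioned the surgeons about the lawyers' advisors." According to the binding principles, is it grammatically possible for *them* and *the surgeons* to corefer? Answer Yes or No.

No

*them* is a pronoun; Principle B requires it to be free in its binding domain — the clause headed by 'imagined'.
— the surgeons: object of the clause headed by 'questioned'; is c-commanded by the pronoun; coreference would bind this R-expression — blocked (Principle C).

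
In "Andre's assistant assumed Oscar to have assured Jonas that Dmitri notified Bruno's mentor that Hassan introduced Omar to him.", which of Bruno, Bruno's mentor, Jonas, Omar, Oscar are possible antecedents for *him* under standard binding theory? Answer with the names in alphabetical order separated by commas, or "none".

*him* is a pronoun; Principle B requires it to be free in its binding domain — the clause headed by 'introduced'.
— Bruno: possessor inside the object DP of the clause headed by 'notified'; does not c-command the pronoun — Principle B does not apply; allowed.
— Bruno's mentor: object of the clause headed by 'notified'; c-commands the pronoun but lies outside its binding domain — allowed.
— Jonas: object of the clause headed by 'assured'; c-commands the pronoun but lies outside its binding domain — allowed.
— Omar: object of the clause headed by 'introduced'; c-commands the pronoun within its binding domain — blocked (Principle B).
— Oscar: subject of the clause headed by 'assured'; c-commands the pronoun but lies outside its binding domain — allowed.

Bruno, Bruno's mentor, Jonas, Oscar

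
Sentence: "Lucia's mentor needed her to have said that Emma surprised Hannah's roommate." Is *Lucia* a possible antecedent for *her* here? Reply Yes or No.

*her* is a pronoun; Principle B requires it to be free in its binding domain — the matrix clause.
— Lucia: possessor inside the subject DP of the matrix clause; does not c-command the pronoun — Principle B does not apply; allowed.

Yes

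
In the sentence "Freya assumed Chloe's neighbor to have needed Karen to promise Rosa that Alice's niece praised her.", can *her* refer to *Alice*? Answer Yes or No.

Yes

*her* is a pronoun; Principle B requires it to be free in its binding domain — the clause headed by 'praised'.
— Alice: possessor inside the subject DP of the clause headed by 'praised'; does not c-command the pronoun — Principle B does not apply; allowed.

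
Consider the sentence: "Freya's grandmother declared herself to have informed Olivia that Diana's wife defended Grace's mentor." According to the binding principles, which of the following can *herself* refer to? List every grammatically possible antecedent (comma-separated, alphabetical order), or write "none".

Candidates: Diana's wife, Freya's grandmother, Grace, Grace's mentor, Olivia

*herself* is a reflexive; Principle A requires it to be bound within its binding domain — the matrix clause.
— Diana's wife: subject of the clause headed by 'defended'; does not c-command the reflexive — cannot bind it (Principle A).
— Freya's grandmother: subject of the matrix clause; c-commands the reflexive within its binding domain — allowed (Principle A).
— Grace: possessor inside the object DP of the clause headed by 'defended'; does not c-command the reflexive — cannot bind it (Principle A).
— Grace's mentor: object of the clause headed by 'defended'; does not c-command the reflexive — cannot bind it (Principle A).
— Olivia: object of the clause headed by 'informed'; does not c-command the reflexive — cannot bind it (Principle A).

Freya's grandmother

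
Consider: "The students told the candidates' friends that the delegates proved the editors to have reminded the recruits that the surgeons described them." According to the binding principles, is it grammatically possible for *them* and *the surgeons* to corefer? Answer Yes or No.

No

*them* is a pronoun; Principle B requires it to be free in its binding domain — the clause headed by 'described'.
— the surgeons: subject of the clause headed by 'described'; c-commands the pronoun within its binding domain — blocked (Principle B).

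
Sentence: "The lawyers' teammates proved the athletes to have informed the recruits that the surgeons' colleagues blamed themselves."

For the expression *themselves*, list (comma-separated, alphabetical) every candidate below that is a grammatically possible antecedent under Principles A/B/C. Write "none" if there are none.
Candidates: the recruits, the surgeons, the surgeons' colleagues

*themselves* is a reflexive; Principle A requires it to be bound within its binding domain — the clause headed by 'blamed'.
— the recruits: object of the clause headed by 'informed'; c-commands the reflexive but lies outside its binding domain — cannot bind it (Principle A).
— the surgeons: possessor inside the subject DP of the clause headed by 'blamed'; does not c-command the reflexive — cannot bind it (Principle A).
— the surgeons' colleagues: subject of the clause headed by 'blamed'; c-commands the reflexive within its binding domain — allowed (Principle A).

the surgeons' colleagues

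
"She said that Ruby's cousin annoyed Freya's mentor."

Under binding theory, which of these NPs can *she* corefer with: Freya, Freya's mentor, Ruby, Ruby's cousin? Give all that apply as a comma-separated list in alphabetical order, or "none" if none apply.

none

*she* is a pronoun; Principle B requires it to be free in its binding domain — the matrix clause.
— Freya: possessor inside the object DP of the clause headed by 'annoyed'; is c-commanded by the pronoun; coreference would bind this R-expression — blocked (Principle C).
— Freya's mentor: object of the clause headed by 'annoyed'; is c-commanded by the pronoun; coreference would bind this R-expression — blocked (Principle C).
— Ruby: possessor inside the subject DP of the clause headed by 'annoyed'; is c-commanded by the pronoun; coreference would bind this R-expression — blocked (Principle C).
— Ruby's cousin: subject of the clause headed by 'annoyed'; is c-commanded by the pronoun; coreference would bind this R-expression — blocked (Principle C).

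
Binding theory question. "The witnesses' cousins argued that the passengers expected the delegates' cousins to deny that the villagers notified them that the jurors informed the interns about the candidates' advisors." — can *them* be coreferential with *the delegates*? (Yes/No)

Yes

*them* is a pronoun; Principle B requires it to be free in its binding domain — the clause headed by 'notified'.
— the delegates: possessor inside the subject DP of the clause headed by 'deny'; does not c-command the pronoun — Principle B does not apply; allowed.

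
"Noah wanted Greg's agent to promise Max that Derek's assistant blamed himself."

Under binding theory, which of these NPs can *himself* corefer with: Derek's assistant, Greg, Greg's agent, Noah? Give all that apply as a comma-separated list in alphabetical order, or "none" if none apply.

Derek's assistant

*himself* is a reflexive; Principle A requires it to be bound within its binding domain — the clause headed by 'blamed'.
— Derek's assistant: subject of the clause headed by 'blamed'; c-commands the reflexive within its binding domain — allowed (Principle A).
— Greg: possessor inside the subject DP of the clause headed by 'promise'; does not c-command the reflexive — cannot bind it (Principle A).
— Greg's agent: subject of the clause headed by 'promise'; c-commands the reflexive but lies outside its binding domain — cannot bind it (Principle A).
— Noah: subject of the matrix clause; c-commands the reflexive but lies outside its binding domain — cannot bind it (Principle A).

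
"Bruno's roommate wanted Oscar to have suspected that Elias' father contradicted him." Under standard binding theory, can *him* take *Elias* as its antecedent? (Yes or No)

Yes

*him* is a pronoun; Principle B requires it to be free in its binding domain — the clause headed by 'contradicted'.
— Elias: possessor inside the subject DP of the clause headed by 'contradicted'; does not c-command the pronoun — Principle B does not apply; allowed.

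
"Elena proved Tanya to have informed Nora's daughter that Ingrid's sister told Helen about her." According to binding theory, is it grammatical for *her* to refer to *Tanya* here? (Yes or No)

*Tanya* is an R-expression; Principle C requires it to be free (not bound by any c-commanding expression).
— her: second object of the clause headed by 'told'; the pronoun does not c-command the R-expression — coreference allowed.

Yes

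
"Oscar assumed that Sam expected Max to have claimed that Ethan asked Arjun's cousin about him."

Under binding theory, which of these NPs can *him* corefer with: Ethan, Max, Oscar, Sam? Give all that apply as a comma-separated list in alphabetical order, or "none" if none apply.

*him* is a pronoun; Principle B requires it to be free in its binding domain — the clause headed by 'asked'.
— Ethan: subject of the clause headed by 'asked'; c-commands the pronoun within its binding domain — blocked (Principle B).
— Max: subject of the clause headed by 'claimed'; c-commands the pronoun but lies outside its binding domain — allowed.
— Oscar: subject of the matrix clause; c-commands the pronoun but lies outside its binding domain — allowed.
— Sam: subject of the clause headed by 'expected'; c-commands the pronoun but lies outside its binding domain — allowed.

Max, Oscar, Sam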